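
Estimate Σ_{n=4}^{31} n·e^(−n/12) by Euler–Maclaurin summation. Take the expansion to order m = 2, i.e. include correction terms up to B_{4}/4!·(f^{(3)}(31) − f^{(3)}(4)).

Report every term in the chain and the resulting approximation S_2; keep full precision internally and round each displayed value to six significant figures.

S_2 ≈ 101.159

The integral term ∫_4^31 x·e^(−x/12) dx = 98.6047.
Boundary: ½(f(4) + f(31)) = ½(2.86613 + 2.34118) = 2.60365.
So far: 101.208.
k=1: B_{2}/(2)! × [f^{(1)}(31) − f^{(1)}(4)] = 1/12 × (-0.119576 − 0.477688) = -0.0497720.
Running total after k=1: 101.159.
k=2: B_{4}/(4)! × [f^{(3)}(31) − f^{(3)}(4)] = −1/720 × (0.000218524 − 0.0132691) = 1.81258e-05.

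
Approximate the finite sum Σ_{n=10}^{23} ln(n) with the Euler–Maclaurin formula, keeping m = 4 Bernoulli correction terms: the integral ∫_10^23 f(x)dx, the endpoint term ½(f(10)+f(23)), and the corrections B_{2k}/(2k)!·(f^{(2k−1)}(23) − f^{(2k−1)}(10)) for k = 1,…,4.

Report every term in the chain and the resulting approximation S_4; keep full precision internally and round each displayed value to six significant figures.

S_4 ≈ 38.8048

Integral: ∫_10^23 ln(x) dx = 36.0905.
Boundary: ½(f(10) + f(23)) = ½(2.30259 + 3.13549) = 2.71904.
Running total after boundary: 38.8096.
k=1: B_{2}/(2)! × [f^{(1)}(23) − f^{(1)}(10)] = 1/12 × (0.0434783 − 0.100000) = -0.00471014.
Partial sum through k=1: 38.8048.
k=2: B_{4}/(4)! × [f^{(3)}(23) − f^{(3)}(10)] = −1/720 × (0.000164379 − 0.00200000) = 2.54947e-06.
Partial sum through k=2: 38.8048.
k=3: B_{6}/(6)! × [f^{(5)}(23) − f^{(5)}(10)] = 1/30240 × (3.72883e-06 − 0.000240000) = -7.81320e-09.
Partial sum through k=3: 38.8048.
k=4: B_{8}/(8)! × [f^{(7)}(23) − f^{(7)}(10)] = −1/1209600 × (2.11465e-07 − 7.20000e-05) = 5.93490e-11.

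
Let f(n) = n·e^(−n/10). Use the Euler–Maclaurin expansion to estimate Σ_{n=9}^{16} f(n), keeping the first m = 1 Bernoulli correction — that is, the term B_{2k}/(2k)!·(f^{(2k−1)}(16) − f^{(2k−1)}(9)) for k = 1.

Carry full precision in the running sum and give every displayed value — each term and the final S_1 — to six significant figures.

Integral: ∫_9^16 x·e^(−x/10) dx = 24.7551.
Endpoint term: (f(9) + f(16))/2 = (3.65913 + 3.23034)/2 = 3.44474.
Integral + boundary = 28.1999.
k=1: B_{2}/(2)! × [f^{(1)}(16) − f^{(1)}(9)] = 1/12 × (-0.121138 − 0.0406570) = -0.0134829.

S_1 ≈ 28.1864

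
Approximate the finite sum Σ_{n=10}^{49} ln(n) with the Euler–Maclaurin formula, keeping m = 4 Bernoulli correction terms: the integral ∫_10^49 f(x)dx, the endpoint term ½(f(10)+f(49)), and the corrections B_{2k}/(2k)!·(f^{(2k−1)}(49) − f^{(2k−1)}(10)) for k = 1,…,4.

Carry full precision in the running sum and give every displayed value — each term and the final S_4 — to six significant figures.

S_4 ≈ 131.764

The integral term ∫_10^49 ln(x) dx = 128.673.
Endpoint term: (f(10) + f(49))/2 = (2.30259 + 3.89182)/2 = 3.09720.
Integral + boundary = 131.771.
Order-1 term: 1/12 · (0.0204082 − 0.100000) = -0.00663265.
After k=1: 131.764.
Order-2 term: −1/720 · (1.69997e-05 − 0.00200000) = 2.75417e-06.
After k=2: 131.764.
Order-3 term: 1/30240 · (8.49632e-08 − 0.000240000) = -7.93370e-09.
After k=3: 131.764.
Order-4 term: −1/1209600 · (1.06160e-09 − 7.20000e-05) = 5.95229e-11.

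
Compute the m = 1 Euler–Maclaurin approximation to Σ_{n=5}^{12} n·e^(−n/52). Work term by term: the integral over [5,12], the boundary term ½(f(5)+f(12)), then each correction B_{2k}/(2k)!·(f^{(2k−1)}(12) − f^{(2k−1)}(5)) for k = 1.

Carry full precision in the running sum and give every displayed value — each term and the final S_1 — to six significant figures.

The integral term ∫_5^12 x·e^(−x/52) dx = 50.0985.
Boundary: ½(f(5) + f(12)) = ½(4.54162 + 9.52707) = 7.03435.
Running total after boundary: 57.1329.
k=1: B_{2}/(2)! × [f^{(1)}(12) − f^{(1)}(5)] = 1/12 × (0.610710 − 0.820985) = -0.0175230.

S_1 ≈ 57.1153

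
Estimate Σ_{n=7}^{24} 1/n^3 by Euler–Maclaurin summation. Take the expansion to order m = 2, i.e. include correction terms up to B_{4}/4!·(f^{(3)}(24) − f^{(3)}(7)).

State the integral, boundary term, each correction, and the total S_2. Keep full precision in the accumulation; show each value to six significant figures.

The integral term ∫_7^24 1/x^3 dx = 0.00933603.
½[f(7) + f(24)] = ½[0.00291545 + 7.23380e-05] = 0.00149389.
So far: 0.0108299.
Order-1 term: 1/12 · (-9.04225e-06 − (-0.00124948)) = 0.000103370.
Partial sum through k=1: 0.0109333.
Order-2 term: −1/720 · (-3.13967e-07 − (-0.000509992)) = -7.07886e-07.

S_2 ≈ 0.0109326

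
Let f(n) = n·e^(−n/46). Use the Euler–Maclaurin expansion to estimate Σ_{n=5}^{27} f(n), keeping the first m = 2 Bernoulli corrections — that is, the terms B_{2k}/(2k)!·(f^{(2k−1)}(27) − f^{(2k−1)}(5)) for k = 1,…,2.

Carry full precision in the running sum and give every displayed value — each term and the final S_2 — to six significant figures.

S_2 ≈ 246.966

∫_5^27 x·e^(−x/46) dx evaluates to 237.265.
Boundary: ½(f(5) + f(27)) = ½(4.48502 + 15.0125) = 9.74874.
Running total after boundary: 247.014.
Order-1 term: 1/12 · (0.229659 − 0.799503) = -0.0474870.
Partial sum through k=1: 246.966.
Order-2 term: −1/720 · (0.000634070 − 0.00122567) = 8.21661e-07.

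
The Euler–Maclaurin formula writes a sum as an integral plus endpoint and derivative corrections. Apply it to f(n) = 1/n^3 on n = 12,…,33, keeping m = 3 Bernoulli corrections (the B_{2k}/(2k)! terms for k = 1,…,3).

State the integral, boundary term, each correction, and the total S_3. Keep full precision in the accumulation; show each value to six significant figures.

S_3 ≈ 0.00332817

∫_12^33 1/x^3 dx evaluates to 0.00301309.
½[f(12) + f(33)] = ½[0.000578704 + 2.78265e-05] = 0.000303265.
Running total after boundary: 0.00331635.
Correction k=1: B_{2}/2! · (f^{(1)}(33) − f^{(1)}(12)) = 1/12 · (-2.52968e-06 − (-0.000144676)) = 1.18455e-05.
Partial sum through k=1: 0.00332820.
Correction k=2: B_{4}/4! · (f^{(3)}(33) − f^{(3)}(12)) = −1/720 · (-4.64588e-08 − (-2.00939e-05)) = -2.78436e-08.
Partial sum through k=2: 0.00332817.
Correction k=3: B_{6}/6! · (f^{(5)}(33) − f^{(5)}(12)) = 1/30240 · (-1.79180e-09 − (-5.86071e-06)) = 1.93747e-10.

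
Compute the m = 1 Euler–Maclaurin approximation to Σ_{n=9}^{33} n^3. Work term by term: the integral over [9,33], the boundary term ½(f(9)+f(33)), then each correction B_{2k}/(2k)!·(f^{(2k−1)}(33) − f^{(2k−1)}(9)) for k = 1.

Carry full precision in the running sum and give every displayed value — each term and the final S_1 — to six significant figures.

S_1 ≈ 313425

∫_9^33 x^3 dx evaluates to 294840.
Endpoint term: (f(9) + f(33))/2 = (729.000 + 35937.0)/2 = 18333.0.
Integral + boundary = 313173.
k=1: B_{2}/(2)! × [f^{(1)}(33) − f^{(1)}(9)] = 1/12 × (3267.00 − 243.000) = 252.000.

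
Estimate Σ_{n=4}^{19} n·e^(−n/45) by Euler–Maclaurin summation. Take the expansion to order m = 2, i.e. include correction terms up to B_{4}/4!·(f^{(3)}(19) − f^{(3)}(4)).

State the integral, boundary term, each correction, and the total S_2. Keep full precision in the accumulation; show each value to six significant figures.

The integral term ∫_4^19 x·e^(−x/45) dx = 129.364.
½[f(4) + f(19)] = ½[3.65979 + 12.4562] = 8.05798.
So far: 137.422.
Order-1 term: 1/12 · (0.378784 − 0.833619) = -0.0379029.
Partial sum through k=1: 137.384.
Order-2 term: −1/720 · (0.000834549 − 0.00131532) = 6.67731e-07.

S_2 ≈ 137.384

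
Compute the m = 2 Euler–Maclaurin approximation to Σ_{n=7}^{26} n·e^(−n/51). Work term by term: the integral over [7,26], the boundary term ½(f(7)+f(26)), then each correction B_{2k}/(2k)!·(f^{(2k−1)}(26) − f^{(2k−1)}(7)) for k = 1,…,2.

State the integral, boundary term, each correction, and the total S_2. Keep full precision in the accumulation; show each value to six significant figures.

Integral: ∫_7^26 x·e^(−x/51) dx = 220.022.
½[f(7) + f(26)] = ½[6.10224 + 15.6159] = 10.8591.
Integral + boundary = 230.881.
Order-1 term: 1/12 · (0.294418 − 0.752096) = -0.0381398.
After k=1: 230.843.
Order-2 term: −1/720 · (0.000575027 − 0.000959474) = 5.33955e-07.

S_2 ≈ 230.843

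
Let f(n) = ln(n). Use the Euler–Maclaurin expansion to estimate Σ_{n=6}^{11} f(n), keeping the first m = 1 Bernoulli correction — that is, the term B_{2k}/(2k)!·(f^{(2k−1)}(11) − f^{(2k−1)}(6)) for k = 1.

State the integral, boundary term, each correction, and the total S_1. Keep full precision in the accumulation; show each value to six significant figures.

S_1 ≈ 12.7148

The integral term ∫_6^11 ln(x) dx = 10.6263.
Endpoint term: (f(6) + f(11))/2 = (1.79176 + 2.39790)/2 = 2.09483.
Running total after boundary: 12.7211.
k=1: B_{2}/(2)! × [f^{(1)}(11) − f^{(1)}(6)] = 1/12 × (0.0909091 − 0.166667) = -0.00631313.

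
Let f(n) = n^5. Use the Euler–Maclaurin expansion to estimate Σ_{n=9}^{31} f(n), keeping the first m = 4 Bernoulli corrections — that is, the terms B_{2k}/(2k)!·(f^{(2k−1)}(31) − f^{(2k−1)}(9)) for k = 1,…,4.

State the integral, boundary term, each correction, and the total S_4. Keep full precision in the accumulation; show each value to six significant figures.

∫_9^31 x^5 dx evaluates to 1.47829e+08.
Boundary: ½(f(9) + f(31)) = ½(59049.0 + 2.86292e+07) = 1.43441e+07.
Running total after boundary: 1.62173e+08.
k=1: B_{2}/(2)! × [f^{(1)}(31) − f^{(1)}(9)] = 1/12 × (4.61760e+06 − 32805.0) = 382067.
Partial sum through k=1: 1.62555e+08.
k=2: B_{4}/(4)! × [f^{(3)}(31) − f^{(3)}(9)] = −1/720 × (57660.0 − 4860.00) = -73.3333.
Partial sum through k=2: 1.62555e+08.
k=3: B_{6}/(6)! × [f^{(5)}(31) − f^{(5)}(9)] = 1/30240 × (120.000 − 120.000) = 0.00000.
Partial sum through k=3: 1.62555e+08.
k=4: B_{8}/(8)! × [f^{(7)}(31) − f^{(7)}(9)] = −1/1209600 × (0.00000 − 0.00000) = 0.00000.

S_4 ≈ 1.62555e+08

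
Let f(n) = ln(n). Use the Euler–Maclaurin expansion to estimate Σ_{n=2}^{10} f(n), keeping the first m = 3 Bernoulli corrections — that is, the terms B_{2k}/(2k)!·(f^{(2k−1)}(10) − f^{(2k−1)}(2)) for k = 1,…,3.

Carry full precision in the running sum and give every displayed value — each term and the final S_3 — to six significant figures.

S_3 ≈ 15.1044

∫_2^10 ln(x) dx evaluates to 13.6396.
½[f(2) + f(10)] = ½[0.693147 + 2.30259] = 1.49787.
Integral + boundary = 15.1374.
k=1: B_{2}/(2)! × [f^{(1)}(10) − f^{(1)}(2)] = 1/12 × (0.100000 − 0.500000) = -0.0333333.
Running total after k=1: 15.1041.
k=2: B_{4}/(4)! × [f^{(3)}(10) − f^{(3)}(2)] = −1/720 × (0.00200000 − 0.250000) = 0.000344444.
Running total after k=2: 15.1044.
k=3: B_{6}/(6)! × [f^{(5)}(10) − f^{(5)}(2)] = 1/30240 × (0.000240000 − 0.750000) = -2.47937e-05.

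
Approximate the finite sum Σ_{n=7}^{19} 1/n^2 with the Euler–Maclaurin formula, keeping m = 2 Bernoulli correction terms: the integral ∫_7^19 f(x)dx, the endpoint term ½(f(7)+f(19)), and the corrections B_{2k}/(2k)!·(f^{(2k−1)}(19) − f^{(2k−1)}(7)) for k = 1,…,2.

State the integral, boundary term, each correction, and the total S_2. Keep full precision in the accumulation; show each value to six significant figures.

∫_7^19 1/x^2 dx evaluates to 0.0902256.
½[f(7) + f(19)] = ½[0.0204082 + 0.00277008] = 0.0115891.
Running total after boundary: 0.101815.
Correction k=1: B_{2}/2! · (f^{(1)}(19) − f^{(1)}(7)) = 1/12 · (-0.000291588 − (-0.00583090)) = 0.000461610.
Running total after k=1: 0.102276.
Correction k=2: B_{4}/4! · (f^{(3)}(19) − f^{(3)}(7)) = −1/720 · (-9.69267e-06 − (-0.00142798)) = -1.96984e-06.

S_2 ≈ 0.102274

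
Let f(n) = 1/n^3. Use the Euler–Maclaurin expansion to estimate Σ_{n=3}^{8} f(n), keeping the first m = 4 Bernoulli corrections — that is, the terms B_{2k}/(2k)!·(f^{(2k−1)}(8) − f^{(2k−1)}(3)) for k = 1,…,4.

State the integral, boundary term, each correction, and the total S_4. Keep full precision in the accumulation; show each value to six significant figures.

The integral term ∫_3^8 1/x^3 dx = 0.0477431.
Boundary: ½(f(3) + f(8)) = ½(0.0370370 + 0.00195312) = 0.0194951.
Running total after boundary: 0.0672381.
Order-1 term: 1/12 · (-0.000732422 − (-0.0370370)) = 0.00302538.
After k=1: 0.0702635.
Order-2 term: −1/720 · (-0.000228882 − (-0.0823045)) = -0.000113994.
After k=2: 0.0701495.
Order-3 term: 1/30240 · (-0.000150204 − (-0.384088)) = 1.26963e-05.
After k=3: 0.0701622.
Order-4 term: −1/1209600 · (-0.000168979 − (-3.07270)) = -2.54012e-06.

S_4 ≈ 0.0701597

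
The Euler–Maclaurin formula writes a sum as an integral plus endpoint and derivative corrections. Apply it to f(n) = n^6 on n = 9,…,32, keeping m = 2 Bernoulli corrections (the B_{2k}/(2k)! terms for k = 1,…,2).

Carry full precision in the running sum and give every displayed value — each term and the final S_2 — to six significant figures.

S_2 ≈ 5.46173e+09

Integral: ∫_9^32 x^6 dx = 4.90785e+09.
½[f(9) + f(32)] = ½[531441 + 1.07374e+09] = 5.37137e+08.
Integral + boundary = 5.44499e+09.
Order-1 term: 1/12 · (2.01327e+08 − 354294) = 1.67477e+07.
Partial sum through k=1: 5.46174e+09.
Order-2 term: −1/720 · (3.93216e+06 − 87480.0) = -5339.83.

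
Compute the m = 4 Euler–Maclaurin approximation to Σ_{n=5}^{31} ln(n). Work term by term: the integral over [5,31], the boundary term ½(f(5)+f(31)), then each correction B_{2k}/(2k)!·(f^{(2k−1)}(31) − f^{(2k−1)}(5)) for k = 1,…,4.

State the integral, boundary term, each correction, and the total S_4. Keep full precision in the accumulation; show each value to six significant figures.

S_4 ≈ 74.9142

The integral term ∫_5^31 ln(x) dx = 72.4064.
Endpoint term: (f(5) + f(31))/2 = (1.60944 + 3.43399)/2 = 2.52171.
Running total after boundary: 74.9281.
Order-1 term: 1/12 · (0.0322581 − 0.200000) = -0.0139785.
Running total after k=1: 74.9141.
Order-2 term: −1/720 · (6.71344e-05 − 0.0160000) = 2.21290e-05.
Running total after k=2: 74.9142.
Order-3 term: 1/30240 · (8.38306e-07 − 0.00768000) = -2.53941e-07.
Running total after k=3: 74.9142.
Order-4 term: −1/1209600 · (2.61698e-08 − 0.00921600) = 7.61903e-09.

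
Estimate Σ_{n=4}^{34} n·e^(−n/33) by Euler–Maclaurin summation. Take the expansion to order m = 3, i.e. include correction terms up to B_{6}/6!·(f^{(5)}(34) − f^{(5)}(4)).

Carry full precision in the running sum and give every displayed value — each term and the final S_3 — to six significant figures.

The integral term ∫_4^34 x·e^(−x/33) dx = 292.515.
Boundary: ½(f(4) + f(34)) = ½(3.54338 + 12.1346) = 7.83897.
Integral + boundary = 300.354.
k=1: B_{2}/(2)! × [f^{(1)}(34) − f^{(1)}(4)] = 1/12 × (-0.0108151 − 0.778471) = -0.0657738.
Running total after k=1: 300.288.
k=2: B_{4}/(4)! × [f^{(3)}(34) − f^{(3)}(4)] = −1/720 × (0.000645530 − 0.00234175) = 2.35586e-06.
Running total after k=2: 300.288.
k=3: B_{6}/(6)! × [f^{(5)}(34) − f^{(5)}(4)] = 1/30240 × (1.19467e-06 − 3.64430e-06) = -8.10065e-11.

S_3 ≈ 300.288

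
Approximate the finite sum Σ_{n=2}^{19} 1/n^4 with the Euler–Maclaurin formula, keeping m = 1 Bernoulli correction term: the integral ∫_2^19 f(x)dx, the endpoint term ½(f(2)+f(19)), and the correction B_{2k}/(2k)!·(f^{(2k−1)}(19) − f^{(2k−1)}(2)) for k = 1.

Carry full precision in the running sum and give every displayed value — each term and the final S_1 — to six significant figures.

The integral term ∫_2^19 1/x^4 dx = 0.0416181.
Boundary: ½(f(2) + f(19)) = ½(0.0625000 + 7.67336e-06) = 0.0312538.
Integral + boundary = 0.0728719.
Correction k=1: B_{2}/2! · (f^{(1)}(19) − f^{(1)}(2)) = 1/12 · (-1.61544e-06 − (-0.125000)) = 0.0104165.

S_1 ≈ 0.0832884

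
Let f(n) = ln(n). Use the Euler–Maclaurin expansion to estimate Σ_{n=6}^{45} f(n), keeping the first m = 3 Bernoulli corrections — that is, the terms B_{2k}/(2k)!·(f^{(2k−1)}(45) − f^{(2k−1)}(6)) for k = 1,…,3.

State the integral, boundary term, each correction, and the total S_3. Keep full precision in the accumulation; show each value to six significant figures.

∫_6^45 ln(x) dx evaluates to 121.549.
½[f(6) + f(45)] = ½[1.79176 + 3.80666] = 2.79921.
So far: 124.348.
Order-1 term: 1/12 · (0.0222222 − 0.166667) = -0.0120370.
After k=1: 124.336.
Order-2 term: −1/720 · (2.19479e-05 − 0.00925926) = 1.28296e-05.
After k=2: 124.336.
Order-3 term: 1/30240 · (1.30061e-07 − 0.00308642) = -1.02060e-07.

S_3 ≈ 124.336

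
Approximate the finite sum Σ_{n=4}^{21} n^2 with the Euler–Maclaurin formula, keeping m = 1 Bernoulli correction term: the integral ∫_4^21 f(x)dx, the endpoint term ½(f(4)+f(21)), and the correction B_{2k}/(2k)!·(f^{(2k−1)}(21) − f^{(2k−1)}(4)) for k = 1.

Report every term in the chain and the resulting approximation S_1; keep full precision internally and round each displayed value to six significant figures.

Integral: ∫_4^21 x^2 dx = 3065.67.
Boundary: ½(f(4) + f(21)) = ½(16.0000 + 441.000) = 228.500.
Running total after boundary: 3294.17.
k=1: B_{2}/(2)! × [f^{(1)}(21) − f^{(1)}(4)] = 1/12 × (42.0000 − 8.00000) = 2.83333.

S_1 ≈ 3297.00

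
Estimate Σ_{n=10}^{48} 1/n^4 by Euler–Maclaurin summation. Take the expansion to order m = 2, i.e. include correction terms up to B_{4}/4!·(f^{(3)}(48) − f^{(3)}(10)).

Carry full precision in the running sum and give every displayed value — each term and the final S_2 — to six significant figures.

The integral term ∫_10^48 1/x^4 dx = 0.000330319.
Boundary: ½(f(10) + f(48)) = ½(0.000100000 + 1.88380e-07) = 5.00942e-05.
Integral + boundary = 0.000380413.
Correction k=1: B_{2}/2! · (f^{(1)}(48) − f^{(1)}(10)) = 1/12 · (-1.56983e-08 − (-4.00000e-05)) = 3.33203e-06.
After k=1: 0.000383745.
Correction k=2: B_{4}/4! · (f^{(3)}(48) − f^{(3)}(10)) = −1/720 · (-2.04406e-10 − (-1.20000e-05)) = -1.66664e-08.

S_2 ≈ 0.000383729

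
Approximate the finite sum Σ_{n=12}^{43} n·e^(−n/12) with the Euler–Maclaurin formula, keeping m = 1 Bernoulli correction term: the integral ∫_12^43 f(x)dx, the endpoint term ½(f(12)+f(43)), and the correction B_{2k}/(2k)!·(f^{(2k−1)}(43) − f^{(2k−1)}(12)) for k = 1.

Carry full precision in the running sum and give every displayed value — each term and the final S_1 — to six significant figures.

∫_12^43 x·e^(−x/12) dx evaluates to 87.6125.
Endpoint term: (f(12) + f(43))/2 = (4.41455 + 1.19467)/2 = 2.80461.
So far: 90.4172.
k=1: B_{2}/(2)! × [f^{(1)}(43) − f^{(1)}(12)] = 1/12 × (-0.0717726 − 0.00000) = -0.00598105.

S_1 ≈ 90.4112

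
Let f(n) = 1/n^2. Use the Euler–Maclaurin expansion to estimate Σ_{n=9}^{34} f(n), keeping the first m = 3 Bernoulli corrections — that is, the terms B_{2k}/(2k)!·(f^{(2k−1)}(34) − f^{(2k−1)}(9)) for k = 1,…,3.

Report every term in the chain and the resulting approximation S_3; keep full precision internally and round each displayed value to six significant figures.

Integral: ∫_9^34 1/x^2 dx = 0.0816993.
½[f(9) + f(34)] = ½[0.0123457 + 0.000865052] = 0.00660537.
Running total after boundary: 0.0883047.
Order-1 term: 1/12 · (-5.08854e-05 − (-0.00274348)) = 0.000224383.
Running total after k=1: 0.0885291.
Order-2 term: −1/720 · (-5.28222e-07 − (-0.000406442)) = -5.63769e-07.
Running total after k=2: 0.0885285.
Order-3 term: 1/30240 · (-1.37082e-08 − (-0.000150534)) = 4.97753e-09.

S_3 ≈ 0.0885285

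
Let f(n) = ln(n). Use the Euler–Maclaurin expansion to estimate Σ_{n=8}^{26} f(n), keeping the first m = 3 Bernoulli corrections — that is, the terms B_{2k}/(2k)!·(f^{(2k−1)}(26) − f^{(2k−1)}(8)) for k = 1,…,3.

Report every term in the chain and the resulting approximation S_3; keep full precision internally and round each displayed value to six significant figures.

S_3 ≈ 52.7365

Integral: ∫_8^26 ln(x) dx = 50.0750.
Endpoint term: (f(8) + f(26))/2 = (2.07944 + 3.25810)/2 = 2.66877.
Integral + boundary = 52.7437.
Correction k=1: B_{2}/2! · (f^{(1)}(26) − f^{(1)}(8)) = 1/12 · (0.0384615 − 0.125000) = -0.00721154.
Running total after k=1: 52.7365.
Correction k=2: B_{4}/4! · (f^{(3)}(26) − f^{(3)}(8)) = −1/720 · (0.000113792 − 0.00390625) = 5.26730e-06.
Running total after k=2: 52.7365.
Correction k=3: B_{6}/6! · (f^{(5)}(26) − f^{(5)}(8)) = 1/30240 · (2.01997e-06 − 0.000732422) = -2.41535e-08.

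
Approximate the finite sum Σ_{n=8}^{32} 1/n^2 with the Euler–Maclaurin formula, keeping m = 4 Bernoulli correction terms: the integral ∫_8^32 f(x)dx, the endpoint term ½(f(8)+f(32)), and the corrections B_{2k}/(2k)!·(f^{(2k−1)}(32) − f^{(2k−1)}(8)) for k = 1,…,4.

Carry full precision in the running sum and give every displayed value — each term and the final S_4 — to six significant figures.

S_4 ≈ 0.102370

Integral: ∫_8^32 1/x^2 dx = 0.0937500.
Endpoint term: (f(8) + f(32))/2 = (0.0156250 + 0.000976562)/2 = 0.00830078.
So far: 0.102051.
Order-1 term: 1/12 · (-6.10352e-05 − (-0.00390625)) = 0.000320435.
After k=1: 0.102371.
Order-2 term: −1/720 · (-7.15256e-07 − (-0.000732422)) = -1.01626e-06.
After k=2: 0.102370.
Order-3 term: 1/30240 · (-2.09548e-08 − (-0.000343323)) = 1.13526e-08.
After k=3: 0.102370.
Order-4 term: −1/1209600 · (-1.14596e-09 − (-0.000300407)) = -2.48352e-10.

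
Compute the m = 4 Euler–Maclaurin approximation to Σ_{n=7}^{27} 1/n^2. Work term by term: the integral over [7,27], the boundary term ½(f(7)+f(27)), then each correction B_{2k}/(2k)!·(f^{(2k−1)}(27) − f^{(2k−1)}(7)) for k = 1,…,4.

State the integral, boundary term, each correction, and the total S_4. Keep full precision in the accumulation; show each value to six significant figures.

S_4 ≈ 0.117186

The integral term ∫_7^27 1/x^2 dx = 0.105820.
½[f(7) + f(27)] = ½[0.0204082 + 0.00137174] = 0.0108900.
So far: 0.116710.
Correction k=1: B_{2}/2! · (f^{(1)}(27) − f^{(1)}(7)) = 1/12 · (-0.000101611 − (-0.00583090)) = 0.000477441.
Running total after k=1: 0.117187.
Correction k=2: B_{4}/4! · (f^{(3)}(27) − f^{(3)}(7)) = −1/720 · (-1.67260e-06 − (-0.00142798)) = -1.98098e-06.
Running total after k=2: 0.117186.
Correction k=3: B_{6}/6! · (f^{(5)}(27) − f^{(5)}(7)) = 1/30240 · (-6.88313e-08 − (-0.000874271)) = 2.89088e-08.
Running total after k=3: 0.117186.
Correction k=4: B_{8}/8! · (f^{(7)}(27) − f^{(7)}(7)) = −1/1209600 · (-5.28745e-09 − (-0.000999167)) = -8.26027e-10.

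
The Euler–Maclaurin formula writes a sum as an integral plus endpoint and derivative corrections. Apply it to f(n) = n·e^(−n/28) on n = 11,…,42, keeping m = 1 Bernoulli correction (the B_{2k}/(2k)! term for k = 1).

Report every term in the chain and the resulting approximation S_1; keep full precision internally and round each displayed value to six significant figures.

Integral: ∫_11^42 x·e^(−x/28) dx = 299.902.
Boundary: ½(f(11) + f(42)) = ½(7.42638 + 9.37147) = 8.39892.
Integral + boundary = 308.301.
Order-1 term: 1/12 · (-0.111565 − 0.409897) = -0.0434552.

S_1 ≈ 308.257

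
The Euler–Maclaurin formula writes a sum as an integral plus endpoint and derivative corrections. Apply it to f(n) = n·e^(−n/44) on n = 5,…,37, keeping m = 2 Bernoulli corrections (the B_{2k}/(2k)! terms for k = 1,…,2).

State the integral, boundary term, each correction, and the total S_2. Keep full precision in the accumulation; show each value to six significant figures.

S_2 ≈ 397.340

∫_5^37 x·e^(−x/44) dx evaluates to 387.190.
Endpoint term: (f(5) + f(37))/2 = (4.46291 + 15.9588)/2 = 10.2108.
Running total after boundary: 397.400.
k=1: B_{2}/(2)! × [f^{(1)}(37) − f^{(1)}(5)] = 1/12 × (0.0686188 − 0.791153) = -0.0602112.
Running total after k=1: 397.340.
k=2: B_{4}/(4)! × [f^{(3)}(37) − f^{(3)}(5)] = −1/720 × (0.000481020 − 0.00133074) = 1.18017e-06.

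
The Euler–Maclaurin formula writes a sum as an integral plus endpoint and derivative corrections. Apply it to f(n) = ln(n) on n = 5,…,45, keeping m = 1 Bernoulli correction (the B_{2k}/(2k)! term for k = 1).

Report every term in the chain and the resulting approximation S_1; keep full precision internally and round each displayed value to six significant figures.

S_1 ≈ 125.946

∫_5^45 ln(x) dx evaluates to 123.253.
½[f(5) + f(45)] = ½[1.60944 + 3.80666] = 2.70805.
Running total after boundary: 125.961.
Order-1 term: 1/12 · (0.0222222 − 0.200000) = -0.0148148.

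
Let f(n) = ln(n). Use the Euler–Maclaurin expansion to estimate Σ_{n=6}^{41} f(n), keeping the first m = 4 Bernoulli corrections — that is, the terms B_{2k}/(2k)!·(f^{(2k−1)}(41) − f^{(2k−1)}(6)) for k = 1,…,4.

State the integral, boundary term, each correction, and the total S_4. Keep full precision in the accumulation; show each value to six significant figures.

S_4 ≈ 109.247

The integral term ∫_6^41 ln(x) dx = 106.506.
½[f(6) + f(41)] = ½[1.79176 + 3.71357] = 2.75267.
So far: 109.259.
Order-1 term: 1/12 · (0.0243902 − 0.166667) = -0.0118564.
Running total after k=1: 109.247.
Order-2 term: −1/720 · (2.90187e-05 − 0.00925926) = 1.28198e-05.
Running total after k=2: 109.247.
Order-3 term: 1/30240 · (2.07153e-07 − 0.00308642) = -1.02057e-07.
Running total after k=3: 109.247.
Order-4 term: −1/1209600 · (3.69697e-09 − 0.00257202) = 2.12633e-09.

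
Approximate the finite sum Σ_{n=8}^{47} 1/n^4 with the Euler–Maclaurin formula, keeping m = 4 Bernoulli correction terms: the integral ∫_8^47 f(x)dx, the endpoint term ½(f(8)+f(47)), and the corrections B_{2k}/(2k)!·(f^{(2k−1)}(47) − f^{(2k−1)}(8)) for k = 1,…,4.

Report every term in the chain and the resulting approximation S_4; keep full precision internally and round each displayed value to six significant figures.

Integral: ∫_8^47 1/x^4 dx = 0.000647831.
Boundary: ½(f(8) + f(47)) = ½(0.000244141 + 2.04931e-07) = 0.000122173.
Integral + boundary = 0.000770004.
Order-1 term: 1/12 · (-1.74410e-08 − (-0.000122070)) = 1.01711e-05.
Partial sum through k=1: 0.000780175.
Order-2 term: −1/720 · (-2.36862e-10 − (-5.72205e-05)) = -7.94725e-08.
Partial sum through k=2: 0.000780095.
Order-3 term: 1/30240 · (-6.00466e-12 − (-5.00679e-05)) = 1.65568e-09.
Partial sum through k=3: 0.000780097.
Order-4 term: −1/1209600 · (-2.44644e-13 − (-7.04080e-05)) = -5.82077e-11.

S_4 ≈ 0.000780097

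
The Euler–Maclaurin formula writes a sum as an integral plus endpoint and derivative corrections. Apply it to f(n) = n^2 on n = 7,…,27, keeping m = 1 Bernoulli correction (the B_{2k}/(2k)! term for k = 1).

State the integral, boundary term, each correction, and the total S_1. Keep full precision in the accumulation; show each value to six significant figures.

The integral term ∫_7^27 x^2 dx = 6446.67.
Boundary: ½(f(7) + f(27)) = ½(49.0000 + 729.000) = 389.000.
Integral + boundary = 6835.67.
k=1: B_{2}/(2)! × [f^{(1)}(27) − f^{(1)}(7)] = 1/12 × (54.0000 − 14.0000) = 3.33333.

S_1 ≈ 6839.00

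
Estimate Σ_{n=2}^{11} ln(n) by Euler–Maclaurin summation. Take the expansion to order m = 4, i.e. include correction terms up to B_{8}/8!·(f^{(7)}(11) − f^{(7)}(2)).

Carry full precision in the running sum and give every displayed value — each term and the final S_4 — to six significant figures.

∫_2^11 ln(x) dx evaluates to 15.9906.
Endpoint term: (f(2) + f(11))/2 = (0.693147 + 2.39790)/2 = 1.54552.
Integral + boundary = 17.5361.
Correction k=1: B_{2}/2! · (f^{(1)}(11) − f^{(1)}(2)) = 1/12 · (0.0909091 − 0.500000) = -0.0340909.
Partial sum through k=1: 17.5020.
Correction k=2: B_{4}/4! · (f^{(3)}(11) − f^{(3)}(2)) = −1/720 · (0.00150263 − 0.250000) = 0.000345135.
Partial sum through k=2: 17.5023.
Correction k=3: B_{6}/6! · (f^{(5)}(11) − f^{(5)}(2)) = 1/30240 · (0.000149021 − 0.750000) = -2.47967e-05.
Partial sum through k=3: 17.5023.
Correction k=4: B_{8}/8! · (f^{(7)}(11) − f^{(7)}(2)) = −1/1209600 · (3.69474e-05 − 5.62500) = 4.65027e-06.

S_4 ≈ 17.5023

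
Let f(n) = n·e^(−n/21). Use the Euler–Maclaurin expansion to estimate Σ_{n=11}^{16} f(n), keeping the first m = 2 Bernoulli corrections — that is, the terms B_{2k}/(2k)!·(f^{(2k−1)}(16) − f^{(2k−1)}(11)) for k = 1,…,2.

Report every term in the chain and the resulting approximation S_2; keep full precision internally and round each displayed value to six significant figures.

Integral: ∫_11^16 x·e^(−x/21) dx = 35.3134.
Endpoint term: (f(11) + f(16))/2 = (6.51486 + 7.46842)/2 = 6.99164.
So far: 42.3050.
Correction k=1: B_{2}/2! · (f^{(1)}(16) − f^{(1)}(11)) = 1/12 · (0.111137 − 0.282029) = -0.0142409.
Partial sum through k=1: 42.2908.
Correction k=2: B_{4}/4! · (f^{(3)}(16) − f^{(3)}(11)) = −1/720 · (0.00236891 − 0.00332551) = 1.32860e-06.

S_2 ≈ 42.2908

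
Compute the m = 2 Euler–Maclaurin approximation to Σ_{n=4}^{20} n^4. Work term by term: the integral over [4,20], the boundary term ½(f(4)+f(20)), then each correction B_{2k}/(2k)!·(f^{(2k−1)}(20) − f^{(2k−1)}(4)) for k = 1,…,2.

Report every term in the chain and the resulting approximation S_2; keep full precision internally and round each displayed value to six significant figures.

Integral: ∫_4^20 x^4 dx = 639795.
Boundary: ½(f(4) + f(20)) = ½(256.000 + 160000) = 80128.0.
So far: 719923.
Correction k=1: B_{2}/2! · (f^{(1)}(20) − f^{(1)}(4)) = 1/12 · (32000.0 − 256.000) = 2645.33.
Running total after k=1: 722569.
Correction k=2: B_{4}/4! · (f^{(3)}(20) − f^{(3)}(4)) = −1/720 · (480.000 − 96.0000) = -0.533333.

S_2 ≈ 722568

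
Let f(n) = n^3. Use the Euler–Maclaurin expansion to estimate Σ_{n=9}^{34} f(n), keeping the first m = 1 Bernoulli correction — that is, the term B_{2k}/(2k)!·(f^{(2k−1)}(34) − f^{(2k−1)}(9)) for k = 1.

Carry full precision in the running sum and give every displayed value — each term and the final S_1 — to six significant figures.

∫_9^34 x^3 dx evaluates to 332444.
½[f(9) + f(34)] = ½[729.000 + 39304.0] = 20016.5.
Running total after boundary: 352460.
Correction k=1: B_{2}/2! · (f^{(1)}(34) − f^{(1)}(9)) = 1/12 · (3468.00 − 243.000) = 268.750.

S_1 ≈ 352729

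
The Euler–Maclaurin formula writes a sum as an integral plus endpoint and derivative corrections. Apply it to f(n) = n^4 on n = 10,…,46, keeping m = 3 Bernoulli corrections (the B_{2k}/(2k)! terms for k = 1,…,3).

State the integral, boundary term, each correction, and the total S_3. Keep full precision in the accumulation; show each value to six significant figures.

∫_10^46 x^4 dx evaluates to 4.11726e+07.
Boundary: ½(f(10) + f(46)) = ½(10000.0 + 4.47746e+06) = 2.24373e+06.
Running total after boundary: 4.34163e+07.
Order-1 term: 1/12 · (389344 − 4000.00) = 32112.0.
Partial sum through k=1: 4.34484e+07.
Order-2 term: −1/720 · (1104.00 − 240.000) = -1.20000.
Partial sum through k=2: 4.34484e+07.
Order-3 term: 1/30240 · (0.00000 − 0.00000) = 0.00000.

S_3 ≈ 4.34484e+07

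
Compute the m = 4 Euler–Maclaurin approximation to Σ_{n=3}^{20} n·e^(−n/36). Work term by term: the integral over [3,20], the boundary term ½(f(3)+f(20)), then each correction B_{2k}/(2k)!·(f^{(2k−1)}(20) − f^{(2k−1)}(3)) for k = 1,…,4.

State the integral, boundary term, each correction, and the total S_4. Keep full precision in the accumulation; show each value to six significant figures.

S_4 ≈ 142.124

∫_3^20 x·e^(−x/36) dx evaluates to 135.055.
½[f(3) + f(20)] = ½[2.76013 + 11.4751] = 7.11760.
So far: 142.173.
Order-1 term: 1/12 · (0.255002 − 0.843374) = -0.0490310.
Partial sum through k=1: 142.124.
Order-2 term: −1/720 · (0.00108218 − 0.00207057) = 1.37277e-06.
Partial sum through k=2: 142.124.
Order-3 term: 1/30240 · (1.51821e-06 − 2.69321e-06) = -3.88556e-11.
Partial sum through k=3: 142.124.
Order-4 term: −1/1209600 · (1.69862e-09 − 2.92342e-09) = 1.01256e-15.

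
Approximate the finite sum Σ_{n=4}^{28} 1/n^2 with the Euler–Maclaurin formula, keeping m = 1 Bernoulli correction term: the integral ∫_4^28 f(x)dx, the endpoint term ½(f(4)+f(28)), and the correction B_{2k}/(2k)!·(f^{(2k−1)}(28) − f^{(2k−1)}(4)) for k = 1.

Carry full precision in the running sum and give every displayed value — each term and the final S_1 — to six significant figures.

Integral: ∫_4^28 1/x^2 dx = 0.214286.
Boundary: ½(f(4) + f(28)) = ½(0.0625000 + 0.00127551) = 0.0318878.
Integral + boundary = 0.246173.
k=1: B_{2}/(2)! × [f^{(1)}(28) − f^{(1)}(4)] = 1/12 × (-9.11079e-05 − (-0.0312500)) = 0.00259657.

S_1 ≈ 0.248770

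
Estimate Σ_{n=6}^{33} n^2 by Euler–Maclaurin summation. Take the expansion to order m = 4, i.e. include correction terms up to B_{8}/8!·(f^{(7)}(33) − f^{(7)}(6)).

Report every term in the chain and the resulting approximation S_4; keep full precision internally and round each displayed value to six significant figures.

S_4 ≈ 12474.0

The integral term ∫_6^33 x^2 dx = 11907.0.
Endpoint term: (f(6) + f(33))/2 = (36.0000 + 1089.00)/2 = 562.500.
Running total after boundary: 12469.5.
Correction k=1: B_{2}/2! · (f^{(1)}(33) − f^{(1)}(6)) = 1/12 · (66.0000 − 12.0000) = 4.50000.
After k=1: 12474.0.
Correction k=2: B_{4}/4! · (f^{(3)}(33) − f^{(3)}(6)) = −1/720 · (0.00000 − 0.00000) = 0.00000.
After k=2: 12474.0.
Correction k=3: B_{6}/6! · (f^{(5)}(33) − f^{(5)}(6)) = 1/30240 · (0.00000 − 0.00000) = 0.00000.
After k=3: 12474.0.
Correction k=4: B_{8}/8! · (f^{(7)}(33) − f^{(7)}(6)) = −1/1209600 · (0.00000 − 0.00000) = 0.00000.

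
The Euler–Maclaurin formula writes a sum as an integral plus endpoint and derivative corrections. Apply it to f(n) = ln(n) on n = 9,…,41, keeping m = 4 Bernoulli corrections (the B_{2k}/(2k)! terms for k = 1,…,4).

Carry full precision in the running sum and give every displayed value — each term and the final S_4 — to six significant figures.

Integral: ∫_9^41 ln(x) dx = 100.481.
Endpoint term: (f(9) + f(41))/2 = (2.19722 + 3.71357)/2 = 2.95540.
So far: 103.437.
Correction k=1: B_{2}/2! · (f^{(1)}(41) − f^{(1)}(9)) = 1/12 · (0.0243902 − 0.111111) = -0.00722674.
Partial sum through k=1: 103.430.
Correction k=2: B_{4}/4! · (f^{(3)}(41) − f^{(3)}(9)) = −1/720 · (2.90187e-05 − 0.00274348) = 3.77009e-06.
Partial sum through k=2: 103.430.
Correction k=3: B_{6}/6! · (f^{(5)}(41) − f^{(5)}(9)) = 1/30240 · (2.07153e-07 − 0.000406442) = -1.34337e-08.
Partial sum through k=3: 103.430.
Correction k=4: B_{8}/8! · (f^{(7)}(41) − f^{(7)}(9)) = −1/1209600 · (3.69697e-09 − 0.000150534) = 1.24446e-10.

S_4 ≈ 103.430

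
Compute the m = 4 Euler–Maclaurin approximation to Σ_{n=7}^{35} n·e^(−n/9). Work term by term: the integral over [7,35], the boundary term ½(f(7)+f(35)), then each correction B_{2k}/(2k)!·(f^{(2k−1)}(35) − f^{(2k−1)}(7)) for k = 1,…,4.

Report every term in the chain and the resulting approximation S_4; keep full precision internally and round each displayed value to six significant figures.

S_4 ≈ 60.0047

The integral term ∫_7^35 x·e^(−x/9) dx = 58.0520.
Boundary: ½(f(7) + f(35)) = ½(3.21598 + 0.716383) = 1.96618.
So far: 60.0181.
Correction k=1: B_{2}/2! · (f^{(1)}(35) − f^{(1)}(7)) = 1/12 · (-0.0591300 − 0.102095) = -0.0134354.
Partial sum through k=1: 60.0047.
Correction k=2: B_{4}/4! · (f^{(3)}(35) − f^{(3)}(7)) = −1/720 · (-0.000224615 − 0.0126043) = 1.78179e-05.
Partial sum through k=2: 60.0047.
Correction k=3: B_{6}/6! · (f^{(5)}(35) − f^{(5)}(7)) = 1/30240 · (3.46629e-06 − 0.000295656) = -9.66235e-09.
Partial sum through k=3: 60.0047.
Correction k=4: B_{8}/8! · (f^{(7)}(35) − f^{(7)}(7)) = −1/1209600 · (1.19822e-07 − 5.37905e-06) = 4.34791e-12.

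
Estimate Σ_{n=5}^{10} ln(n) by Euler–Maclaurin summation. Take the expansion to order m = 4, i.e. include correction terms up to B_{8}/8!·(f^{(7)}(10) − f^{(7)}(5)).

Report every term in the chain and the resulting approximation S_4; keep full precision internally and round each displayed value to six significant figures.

S_4 ≈ 11.9264

∫_5^10 ln(x) dx evaluates to 9.97866.
½[f(5) + f(10)] = ½[1.60944 + 2.30259] = 1.95601.
So far: 11.9347.
k=1: B_{2}/(2)! × [f^{(1)}(10) − f^{(1)}(5)] = 1/12 × (0.100000 − 0.200000) = -0.00833333.
Running total after k=1: 11.9263.
k=2: B_{4}/(4)! × [f^{(3)}(10) − f^{(3)}(5)] = −1/720 × (0.00200000 − 0.0160000) = 1.94444e-05.
Running total after k=2: 11.9264.
k=3: B_{6}/(6)! × [f^{(5)}(10) − f^{(5)}(5)] = 1/30240 × (0.000240000 − 0.00768000) = -2.46032e-07.
Running total after k=3: 11.9264.
k=4: B_{8}/(8)! × [f^{(7)}(10) − f^{(7)}(5)] = −1/1209600 × (7.20000e-05 − 0.00921600) = 7.55952e-09.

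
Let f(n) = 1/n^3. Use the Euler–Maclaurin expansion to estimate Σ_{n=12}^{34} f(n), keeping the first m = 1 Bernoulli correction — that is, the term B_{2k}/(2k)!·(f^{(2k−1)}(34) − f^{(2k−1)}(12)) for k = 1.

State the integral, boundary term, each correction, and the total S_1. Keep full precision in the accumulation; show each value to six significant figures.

∫_12^34 1/x^3 dx evaluates to 0.00303970.
Endpoint term: (f(12) + f(34))/2 = (0.000578704 + 2.54427e-05)/2 = 0.000302073.
Integral + boundary = 0.00334177.
Correction k=1: B_{2}/2! · (f^{(1)}(34) − f^{(1)}(12)) = 1/12 · (-2.24494e-06 − (-0.000144676)) = 1.18692e-05.

S_1 ≈ 0.00335364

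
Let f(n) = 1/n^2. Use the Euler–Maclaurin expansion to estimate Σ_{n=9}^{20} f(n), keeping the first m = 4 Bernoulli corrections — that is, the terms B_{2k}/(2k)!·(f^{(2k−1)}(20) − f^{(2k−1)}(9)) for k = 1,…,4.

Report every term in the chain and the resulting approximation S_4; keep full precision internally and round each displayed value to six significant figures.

The integral term ∫_9^20 1/x^2 dx = 0.0611111.
½[f(9) + f(20)] = ½[0.0123457 + 0.00250000] = 0.00742284.
Running total after boundary: 0.0685340.
Correction k=1: B_{2}/2! · (f^{(1)}(20) − f^{(1)}(9)) = 1/12 · (-0.000250000 − (-0.00274348)) = 0.000207790.
After k=1: 0.0687417.
Correction k=2: B_{4}/4! · (f^{(3)}(20) − f^{(3)}(9)) = −1/720 · (-7.50000e-06 − (-0.000406442)) = -5.54086e-07.
After k=2: 0.0687412.
Correction k=3: B_{6}/6! · (f^{(5)}(20) − f^{(5)}(9)) = 1/30240 · (-5.62500e-07 − (-0.000150534)) = 4.95938e-09.
After k=3: 0.0687412.
Correction k=4: B_{8}/8! · (f^{(7)}(20) − f^{(7)}(9)) = −1/1209600 · (-7.87500e-08 − (-0.000104073)) = -8.59741e-11.

S_4 ≈ 0.0687412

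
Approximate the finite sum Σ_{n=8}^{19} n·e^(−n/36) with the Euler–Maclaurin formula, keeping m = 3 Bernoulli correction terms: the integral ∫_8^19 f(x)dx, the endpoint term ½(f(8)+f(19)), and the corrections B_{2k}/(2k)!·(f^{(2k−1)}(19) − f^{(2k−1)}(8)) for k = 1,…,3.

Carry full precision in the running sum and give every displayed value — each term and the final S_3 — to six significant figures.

S_3 ≈ 109.116

Integral: ∫_8^19 x·e^(−x/36) dx = 100.337.
Endpoint term: (f(8) + f(19))/2 = (6.40590 + 11.2084)/2 = 8.80714.
Running total after boundary: 109.145.
k=1: B_{2}/(2)! × [f^{(1)}(19) − f^{(1)}(8)] = 1/12 × (0.278571 − 0.622796) = -0.0286854.
Partial sum through k=1: 109.116.
k=2: B_{4}/(4)! × [f^{(3)}(19) − f^{(3)}(8)] = −1/720 × (0.00112531 − 0.00171626) = 8.20764e-07.
Partial sum through k=2: 109.116.
k=3: B_{6}/(6)! × [f^{(5)}(19) − f^{(5)}(8)] = 1/30240 × (1.57073e-06 − 2.27775e-06) = -2.33802e-11.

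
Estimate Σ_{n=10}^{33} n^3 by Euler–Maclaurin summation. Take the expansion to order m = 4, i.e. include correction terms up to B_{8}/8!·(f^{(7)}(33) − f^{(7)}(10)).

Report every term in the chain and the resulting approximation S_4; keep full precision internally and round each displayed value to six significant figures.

∫_10^33 x^3 dx evaluates to 293980.
½[f(10) + f(33)] = ½[1000.00 + 35937.0] = 18468.5.
Integral + boundary = 312449.
Order-1 term: 1/12 · (3267.00 − 300.000) = 247.250.
Running total after k=1: 312696.
Order-2 term: −1/720 · (6.00000 − 6.00000) = 0.00000.
Running total after k=2: 312696.
Order-3 term: 1/30240 · (0.00000 − 0.00000) = 0.00000.
Running total after k=3: 312696.
Order-4 term: −1/1209600 · (0.00000 − 0.00000) = 0.00000.

S_4 ≈ 312696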